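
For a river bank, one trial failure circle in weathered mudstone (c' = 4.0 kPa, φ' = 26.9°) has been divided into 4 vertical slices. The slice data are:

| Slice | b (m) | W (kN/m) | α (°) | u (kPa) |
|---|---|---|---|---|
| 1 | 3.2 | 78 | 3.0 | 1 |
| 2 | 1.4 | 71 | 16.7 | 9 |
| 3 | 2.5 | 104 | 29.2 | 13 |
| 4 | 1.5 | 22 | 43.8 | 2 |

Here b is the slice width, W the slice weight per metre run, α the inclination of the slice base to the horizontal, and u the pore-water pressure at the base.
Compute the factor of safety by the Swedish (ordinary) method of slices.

FS = 1.52

Ordinary method of slices: FS = Σ[c'·Δl_i + (W_i cosα_i − u_i·Δl_i)·tanφ'] / Σ W_i sinα_i, with Δl_i = b_i / cosα_i.
Slice 1: Δl = 3.2/cos3.0° = 3.204 m; N'_1 = 78·cos3.0° − 1·3.204 = 74.7; c'Δl = 12.82; W sinα = 4.1
Slice 2: Δl = 1.4/cos16.7° = 1.462 m; N'_2 = 71·cos16.7° − 9·1.462 = 54.9; c'Δl = 5.85; W sinα = 20.4
Slice 3: Δl = 2.5/cos29.2° = 2.864 m; N'_3 = 104·cos29.2° − 13·2.864 = 53.6; c'Δl = 11.46; W sinα = 50.7
Slice 4: Δl = 1.5/cos43.8° = 2.078 m; N'_4 = 22·cos43.8° − 2·2.078 = 11.7; c'Δl = 8.31; W sinα = 15.2
Σc'Δl = 38.4 kN/m; ΣN' = 194.8 kN/m; ΣW sinα = 90.4 kN/m
Resisting = 38.4 + 194.8·tan26.9° = 38.4 + 98.8 = 137.3 kN/m
FS = 137.3 / 90.4 = 1.518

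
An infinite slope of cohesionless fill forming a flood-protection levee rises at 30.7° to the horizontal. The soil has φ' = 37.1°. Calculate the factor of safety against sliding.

For a dry cohesionless infinite slope the factor of safety is FS = tanφ' / tanβ.
FS = tan37.1° / tan30.7° = 0.7563 / 0.5938 = 1.274

FS = 1.27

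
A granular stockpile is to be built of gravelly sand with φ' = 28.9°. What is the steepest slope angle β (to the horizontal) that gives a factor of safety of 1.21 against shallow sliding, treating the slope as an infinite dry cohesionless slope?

β = 24.5°

For an infinite dry cohesionless slope FS = tanφ'/tanβ, so tanβ = tanφ' / FS.
tanβ = tan28.9° / 1.21 = 0.5520 / 1.21 = 0.4562
β = arctan(0.4562) = 24.52°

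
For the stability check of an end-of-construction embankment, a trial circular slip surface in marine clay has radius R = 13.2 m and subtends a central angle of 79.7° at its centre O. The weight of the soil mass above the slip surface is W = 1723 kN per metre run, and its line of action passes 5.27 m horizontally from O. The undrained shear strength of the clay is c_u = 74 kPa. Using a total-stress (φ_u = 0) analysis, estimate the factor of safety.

FS = 1.98

Taking moments about the centre O, the resisting moment is provided by the undrained shear strength acting along the arc:
Arc length L_a = R·θ = 13.2·(79.7°·π/180) = 13.2·1.3910 = 18.36 m
M_R = c_u·L_a·R = 74·18.36·13.2 = 17935.6 kN·m/m
M_D = W·d = 1723·5.27 = 9080.2 kN·m/m
FS = M_R / M_D = 17935.6 / 9080.2 = 1.975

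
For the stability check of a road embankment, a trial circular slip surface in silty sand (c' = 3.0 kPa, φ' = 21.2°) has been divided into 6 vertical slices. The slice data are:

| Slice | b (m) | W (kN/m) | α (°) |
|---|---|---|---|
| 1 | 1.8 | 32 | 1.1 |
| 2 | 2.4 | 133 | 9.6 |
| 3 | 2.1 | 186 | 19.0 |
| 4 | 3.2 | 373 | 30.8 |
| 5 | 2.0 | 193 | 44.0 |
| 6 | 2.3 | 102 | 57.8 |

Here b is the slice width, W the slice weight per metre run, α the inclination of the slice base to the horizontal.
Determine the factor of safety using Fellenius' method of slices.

Ordinary method of slices: FS = Σ[c'·Δl_i + (W_i cosα_i)·tanφ'] / Σ W_i sinα_i, with Δl_i = b_i / cosα_i.
Slice 1: Δl = 1.8/cos1.1° = 1.800 m; N'_1 = 32·cos1.1° = 32.0; c'Δl = 5.40; W sinα = 0.6
Slice 2: Δl = 2.4/cos9.6° = 2.434 m; N'_2 = 133·cos9.6° = 131.1; c'Δl = 7.30; W sinα = 22.2
Slice 3: Δl = 2.1/cos19.0° = 2.221 m; N'_3 = 186·cos19.0° = 175.9; c'Δl = 6.66; W sinα = 60.6
Slice 4: Δl = 3.2/cos30.8° = 3.725 m; N'_4 = 373·cos30.8° = 320.4; c'Δl = 11.18; W sinα = 191.0
Slice 5: Δl = 2.0/cos44.0° = 2.780 m; N'_5 = 193·cos44.0° = 138.8; c'Δl = 8.34; W sinα = 134.1
Slice 6: Δl = 2.3/cos57.8° = 4.316 m; N'_6 = 102·cos57.8° = 54.4; c'Δl = 12.95; W sinα = 86.3
Σc'Δl = 51.8 kN/m; ΣN' = 852.6 kN/m; ΣW sinα = 494.7 kN/m
Resisting = 51.8 + 852.6·tan21.2° = 51.8 + 330.7 = 382.5 kN/m
FS = 382.5 / 494.7 = 0.773

FS = 0.77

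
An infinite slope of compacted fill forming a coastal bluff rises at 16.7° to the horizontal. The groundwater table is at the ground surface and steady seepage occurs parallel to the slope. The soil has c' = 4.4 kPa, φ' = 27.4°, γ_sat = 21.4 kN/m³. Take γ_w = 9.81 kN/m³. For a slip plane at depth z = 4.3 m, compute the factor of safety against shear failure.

With seepage parallel to the slope and the water table at the surface, the effective normal stress on the slip plane uses the buoyant unit weight γ' = γ_sat − γ_w while the driving shear stress uses γ_sat:
FS = [c' + γ' z cos²β tanφ'] / [γ_sat z sinβ cosβ]
γ' = 21.4 − 9.81 = 11.59 kN/m³
Numerator = 4.4 + 11.59·4.3·cos²16.7°·tan27.4° = 4.4 + 11.59·4.3·0.9174·0.5184 = 28.100 kPa
Denominator = 21.4·4.3·sin16.7°·cos16.7° = 21.4·4.3·0.2874·0.9578 = 25.328 kPa
FS = 28.100 / 25.328 = 1.109

FS = 1.11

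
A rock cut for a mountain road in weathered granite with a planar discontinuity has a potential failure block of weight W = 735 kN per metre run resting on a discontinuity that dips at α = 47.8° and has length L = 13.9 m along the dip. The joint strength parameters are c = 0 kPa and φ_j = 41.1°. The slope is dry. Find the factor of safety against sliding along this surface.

FS = 0.79

Resolving the block weight along and normal to the plane and applying the Mohr–Coulomb strength on the joint:
N' = W cosα = 735·cos47.8° = 493.7 kN/m
Driving force T = W sinα = 735·sin47.8° = 544.5 kN/m
Resisting force R = c·L + N'·tanφ_j = 0·13.9 + 493.7·tan41.1° = 0.0 + 430.7 = 430.7 kN/m
FS = R / T = 430.7 / 544.5 = 0.791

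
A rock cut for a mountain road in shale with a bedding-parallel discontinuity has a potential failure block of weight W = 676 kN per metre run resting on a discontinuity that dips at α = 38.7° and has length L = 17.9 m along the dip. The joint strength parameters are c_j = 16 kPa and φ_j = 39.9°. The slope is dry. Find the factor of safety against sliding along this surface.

Resolving the block weight along and normal to the plane and applying the Mohr–Coulomb strength on the joint:
N' = W cosα = 676·cos38.7° = 527.6 kN/m
Driving force T = W sinα = 676·sin38.7° = 422.7 kN/m
Resisting force R = c_j·L + N'·tanφ_j = 16·17.9 + 527.6·tan39.9° = 286.4 + 441.1 = 727.5 kN/m
FS = R / T = 727.5 / 422.7 = 1.721

FS = 1.72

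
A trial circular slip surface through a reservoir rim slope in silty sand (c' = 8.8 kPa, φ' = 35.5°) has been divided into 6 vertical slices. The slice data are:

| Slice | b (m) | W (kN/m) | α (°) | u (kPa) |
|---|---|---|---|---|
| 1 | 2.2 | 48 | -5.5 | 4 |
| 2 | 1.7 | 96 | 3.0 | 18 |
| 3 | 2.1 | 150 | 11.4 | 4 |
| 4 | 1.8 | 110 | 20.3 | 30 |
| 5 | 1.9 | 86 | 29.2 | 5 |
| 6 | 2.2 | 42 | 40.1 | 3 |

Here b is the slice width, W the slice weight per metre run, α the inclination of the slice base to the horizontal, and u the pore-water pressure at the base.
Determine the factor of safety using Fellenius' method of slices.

Ordinary method of slices: FS = Σ[c'·Δl_i + (W_i cosα_i − u_i·Δl_i)·tanφ'] / Σ W_i sinα_i, with Δl_i = b_i / cosα_i.
Slice 1: Δl = 2.2/cos(-5.5°) = 2.210 m; N'_1 = 48·cos(-5.5°) − 4·2.210 = 38.9; c'Δl = 19.45; W sinα = -4.6
Slice 2: Δl = 1.7/cos3.0° = 1.702 m; N'_2 = 96·cos3.0° − 18·1.702 = 65.2; c'Δl = 14.98; W sinα = 5.0
Slice 3: Δl = 2.1/cos11.4° = 2.142 m; N'_3 = 150·cos11.4° − 4·2.142 = 138.5; c'Δl = 18.85; W sinα = 29.6
Slice 4: Δl = 1.8/cos20.3° = 1.919 m; N'_4 = 110·cos20.3° − 30·1.919 = 45.6; c'Δl = 16.89; W sinα = 38.2
Slice 5: Δl = 1.9/cos29.2° = 2.177 m; N'_5 = 86·cos29.2° − 5·2.177 = 64.2; c'Δl = 19.15; W sinα = 42.0
Slice 6: Δl = 2.2/cos40.1° = 2.876 m; N'_6 = 42·cos40.1° − 3·2.876 = 23.5; c'Δl = 25.31; W sinα = 27.1
Σc'Δl = 114.6 kN/m; ΣN' = 375.9 kN/m; ΣW sinα = 137.2 kN/m
Resisting = 114.6 + 375.9·tan35.5° = 114.6 + 268.1 = 382.8 kN/m
FS = 382.8 / 137.2 = 2.789

FS = 2.79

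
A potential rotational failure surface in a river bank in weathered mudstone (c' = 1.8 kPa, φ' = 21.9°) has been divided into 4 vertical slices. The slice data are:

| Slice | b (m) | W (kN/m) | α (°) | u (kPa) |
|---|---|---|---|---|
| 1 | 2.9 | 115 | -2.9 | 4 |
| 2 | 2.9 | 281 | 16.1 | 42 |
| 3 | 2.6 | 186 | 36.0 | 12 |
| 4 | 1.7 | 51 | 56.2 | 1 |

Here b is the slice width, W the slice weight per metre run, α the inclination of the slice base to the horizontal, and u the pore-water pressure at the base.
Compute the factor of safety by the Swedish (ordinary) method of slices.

Ordinary method of slices: FS = Σ[c'·Δl_i + (W_i cosα_i − u_i·Δl_i)·tanφ'] / Σ W_i sinα_i, with Δl_i = b_i / cosα_i.
Slice 1: Δl = 2.9/cos(-2.9°) = 2.904 m; N'_1 = 115·cos(-2.9°) − 4·2.904 = 103.2; c'Δl = 5.23; W sinα = -5.8
Slice 2: Δl = 2.9/cos16.1° = 3.018 m; N'_2 = 281·cos16.1° − 42·3.018 = 143.2; c'Δl = 5.43; W sinα = 77.9
Slice 3: Δl = 2.6/cos36.0° = 3.214 m; N'_3 = 186·cos36.0° − 12·3.214 = 111.9; c'Δl = 5.78; W sinα = 109.3
Slice 4: Δl = 1.7/cos56.2° = 3.056 m; N'_4 = 51·cos56.2° − 1·3.056 = 25.3; c'Δl = 5.50; W sinα = 42.4
Σc'Δl = 21.9 kN/m; ΣN' = 383.7 kN/m; ΣW sinα = 223.8 kN/m
Resisting = 21.9 + 383.7·tan21.9° = 21.9 + 154.2 = 176.2 kN/m
FS = 176.2 / 223.8 = 0.787

FS = 0.79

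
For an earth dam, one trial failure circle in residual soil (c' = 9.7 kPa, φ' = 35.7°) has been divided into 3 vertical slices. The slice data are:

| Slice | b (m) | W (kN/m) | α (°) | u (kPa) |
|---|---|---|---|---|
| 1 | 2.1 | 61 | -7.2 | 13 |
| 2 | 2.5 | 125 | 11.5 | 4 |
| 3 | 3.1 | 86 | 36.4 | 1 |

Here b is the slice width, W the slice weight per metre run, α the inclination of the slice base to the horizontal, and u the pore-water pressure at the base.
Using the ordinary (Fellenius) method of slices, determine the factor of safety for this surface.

Ordinary method of slices: FS = Σ[c'·Δl_i + (W_i cosα_i − u_i·Δl_i)·tanφ'] / Σ W_i sinα_i, with Δl_i = b_i / cosα_i.
Slice 1: Δl = 2.1/cos(-7.2°) = 2.117 m; N'_1 = 61·cos(-7.2°) − 13·2.117 = 33.0; c'Δl = 20.53; W sinα = -7.6
Slice 2: Δl = 2.5/cos11.5° = 2.551 m; N'_2 = 125·cos11.5° − 4·2.551 = 112.3; c'Δl = 24.75; W sinα = 24.9
Slice 3: Δl = 3.1/cos36.4° = 3.851 m; N'_3 = 86·cos36.4° − 1·3.851 = 65.4; c'Δl = 37.36; W sinα = 51.0
Σc'Δl = 82.6 kN/m; ΣN' = 210.7 kN/m; ΣW sinα = 68.3 kN/m
Resisting = 82.6 + 210.7·tan35.7° = 82.6 + 151.4 = 234.0 kN/m
FS = 234.0 / 68.3 = 3.426

FS = 3.43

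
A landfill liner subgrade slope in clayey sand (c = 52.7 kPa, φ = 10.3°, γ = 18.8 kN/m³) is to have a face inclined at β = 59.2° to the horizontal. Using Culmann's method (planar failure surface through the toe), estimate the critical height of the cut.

Culmann's analysis gives the critical failure plane at α_cr = (β + φ)/2 = (59.2 + 10.3)/2 = 34.8°, and the critical height
H_c = (4c/γ) · sinβ cosφ / [1 − cos(β − φ)]
    = (4·52.7/18.8) · sin59.2°·cos10.3° / [1 − cos(48.9°)]
    = 11.213 · 0.8590·0.9839 / [1 − 0.6574]
    = 11.213 · 0.8451 / 0.3426
    = 27.66 m

H_c = 27.66 m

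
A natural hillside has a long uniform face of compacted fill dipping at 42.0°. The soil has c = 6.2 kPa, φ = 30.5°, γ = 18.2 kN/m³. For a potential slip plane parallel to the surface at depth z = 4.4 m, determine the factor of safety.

For an infinite slope with a slip plane parallel to the surface (no pore pressure): FS = [c + γz cos²β tanφ] / [γz sinβ cosβ].
γz = 18.2·4.4 = 80.08 kN/m²
Numerator = 6.2 + 80.08·cos²42.0°·tan30.5° = 6.2 + 80.08·0.5523·0.5890 = 32.251 kPa
Denominator = 80.08·sin42.0°·cos42.0° = 80.08·0.6691·0.7431 = 39.821 kPa
FS = 32.251 / 39.821 = 0.810

FS = 0.81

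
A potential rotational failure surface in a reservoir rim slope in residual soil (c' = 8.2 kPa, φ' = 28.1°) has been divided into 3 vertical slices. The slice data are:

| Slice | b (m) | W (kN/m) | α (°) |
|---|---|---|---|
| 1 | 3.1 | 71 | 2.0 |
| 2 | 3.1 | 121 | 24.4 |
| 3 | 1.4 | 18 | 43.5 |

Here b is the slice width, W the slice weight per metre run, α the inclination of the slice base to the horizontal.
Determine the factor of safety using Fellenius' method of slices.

Ordinary method of slices: FS = Σ[c'·Δl_i + (W_i cosα_i)·tanφ'] / Σ W_i sinα_i, with Δl_i = b_i / cosα_i.
Slice 1: Δl = 3.1/cos2.0° = 3.102 m; N'_1 = 71·cos2.0° = 71.0; c'Δl = 25.44; W sinα = 2.5
Slice 2: Δl = 3.1/cos24.4° = 3.404 m; N'_2 = 121·cos24.4° = 110.2; c'Δl = 27.91; W sinα = 50.0
Slice 3: Δl = 1.4/cos43.5° = 1.930 m; N'_3 = 18·cos43.5° = 13.1; c'Δl = 15.83; W sinα = 12.4
Σc'Δl = 69.2 kN/m; ΣN' = 194.2 kN/m; ΣW sinα = 64.9 kN/m
Resisting = 69.2 + 194.2·tan28.1° = 69.2 + 103.7 = 172.9 kN/m
FS = 172.9 / 64.9 = 2.666

FS = 2.67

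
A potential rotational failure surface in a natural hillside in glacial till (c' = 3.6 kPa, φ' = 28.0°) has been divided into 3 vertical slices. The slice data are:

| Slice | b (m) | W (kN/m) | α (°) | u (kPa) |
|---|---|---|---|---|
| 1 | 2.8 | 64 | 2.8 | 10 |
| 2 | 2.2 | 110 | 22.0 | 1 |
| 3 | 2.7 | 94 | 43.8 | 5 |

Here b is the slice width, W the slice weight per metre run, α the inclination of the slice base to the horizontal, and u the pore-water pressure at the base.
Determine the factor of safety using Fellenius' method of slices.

FS = 1.19

Ordinary method of slices: FS = Σ[c'·Δl_i + (W_i cosα_i − u_i·Δl_i)·tanφ'] / Σ W_i sinα_i, with Δl_i = b_i / cosα_i.
Slice 1: Δl = 2.8/cos2.8° = 2.803 m; N'_1 = 64·cos2.8° − 10·2.803 = 35.9; c'Δl = 10.09; W sinα = 3.1
Slice 2: Δl = 2.2/cos22.0° = 2.373 m; N'_2 = 110·cos22.0° − 1·2.373 = 99.6; c'Δl = 8.54; W sinα = 41.2
Slice 3: Δl = 2.7/cos43.8° = 3.741 m; N'_3 = 94·cos43.8° − 5·3.741 = 49.1; c'Δl = 13.47; W sinα = 65.1
Σc'Δl = 32.1 kN/m; ΣN' = 184.6 kN/m; ΣW sinα = 109.4 kN/m
Resisting = 32.1 + 184.6·tan28.0° = 32.1 + 98.2 = 130.3 kN/m
FS = 130.3 / 109.4 = 1.191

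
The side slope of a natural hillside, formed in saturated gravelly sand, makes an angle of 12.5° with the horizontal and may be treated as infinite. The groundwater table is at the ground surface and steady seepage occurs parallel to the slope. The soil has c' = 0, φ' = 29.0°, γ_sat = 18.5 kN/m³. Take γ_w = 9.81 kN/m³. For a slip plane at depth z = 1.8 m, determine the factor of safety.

FS = 1.17

With seepage parallel to the slope and the water table at the surface, the effective normal stress on the slip plane uses the buoyant unit weight γ' = γ_sat − γ_w while the driving shear stress uses γ_sat:
FS = [c' + γ' z cos²β tanφ'] / [γ_sat z sinβ cosβ]
(For c' = 0 this reduces to FS = (γ'/γ_sat)·tanφ'/tanβ.)
γ' = 18.5 − 9.81 = 8.69 kN/m³
Numerator = 0.0 + 8.69·1.8·cos²12.5°·tan29.0° = 0.0 + 8.69·1.8·0.9532·0.5543 = 8.264 kPa
Denominator = 18.5·1.8·sin12.5°·cos12.5° = 18.5·1.8·0.2164·0.9763 = 7.037 kPa
FS = 8.264 / 7.037 = 1.174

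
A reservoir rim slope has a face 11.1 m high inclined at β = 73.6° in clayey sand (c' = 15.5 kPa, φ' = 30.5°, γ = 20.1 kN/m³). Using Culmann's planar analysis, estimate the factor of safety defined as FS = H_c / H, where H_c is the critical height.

FS = 0.85

H_c = (4c'/γ) · sinβ cosφ' / [1 − cos(β − φ')]
    = (4·15.5/20.1) · sin73.6°·cos30.5° / [1 − cos43.1°]
    = 3.085 · 0.8266 / 0.2698 = 9.45 m
FS = H_c / H = 9.45 / 11.1 = 0.851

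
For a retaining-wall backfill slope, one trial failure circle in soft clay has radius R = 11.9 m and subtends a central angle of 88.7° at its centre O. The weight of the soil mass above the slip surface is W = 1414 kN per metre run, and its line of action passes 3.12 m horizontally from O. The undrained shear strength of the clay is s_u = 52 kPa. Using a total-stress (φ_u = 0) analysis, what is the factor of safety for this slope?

Taking moments about the centre O, the resisting moment is provided by the undrained shear strength acting along the arc:
Arc length L_a = R·θ = 11.9·(88.7°·π/180) = 11.9·1.5481 = 18.42 m
M_R = s_u·L_a·R = 52·18.42·11.9 = 11399.8 kN·m/m
M_D = W·d = 1414·3.12 = 4411.7 kN·m/m
FS = M_R / M_D = 11399.8 / 4411.7 = 2.584

FS = 2.58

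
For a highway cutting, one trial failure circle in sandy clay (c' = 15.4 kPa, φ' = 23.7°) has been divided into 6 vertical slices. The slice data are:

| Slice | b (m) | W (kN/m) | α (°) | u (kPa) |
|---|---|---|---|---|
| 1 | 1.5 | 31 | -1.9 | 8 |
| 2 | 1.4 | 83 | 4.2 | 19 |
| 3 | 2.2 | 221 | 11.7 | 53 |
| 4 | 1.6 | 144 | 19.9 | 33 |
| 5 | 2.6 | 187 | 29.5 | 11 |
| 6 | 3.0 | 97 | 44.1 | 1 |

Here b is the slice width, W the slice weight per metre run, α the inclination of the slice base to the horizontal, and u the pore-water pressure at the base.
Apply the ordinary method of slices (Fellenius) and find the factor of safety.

FS = 1.59

Ordinary method of slices: FS = Σ[c'·Δl_i + (W_i cosα_i − u_i·Δl_i)·tanφ'] / Σ W_i sinα_i, with Δl_i = b_i / cosα_i.
Slice 1: Δl = 1.5/cos(-1.9°) = 1.501 m; N'_1 = 31·cos(-1.9°) − 8·1.501 = 19.0; c'Δl = 23.11; W sinα = -1.0
Slice 2: Δl = 1.4/cos4.2° = 1.404 m; N'_2 = 83·cos4.2° − 19·1.404 = 56.1; c'Δl = 21.62; W sinα = 6.1
Slice 3: Δl = 2.2/cos11.7° = 2.247 m; N'_3 = 221·cos11.7° − 53·2.247 = 97.3; c'Δl = 34.60; W sinα = 44.8
Slice 4: Δl = 1.6/cos19.9° = 1.702 m; N'_4 = 144·cos19.9° − 33·1.702 = 79.2; c'Δl = 26.20; W sinα = 49.0
Slice 5: Δl = 2.6/cos29.5° = 2.987 m; N'_5 = 187·cos29.5° − 11·2.987 = 129.9; c'Δl = 46.00; W sinα = 92.1
Slice 6: Δl = 3.0/cos44.1° = 4.178 m; N'_6 = 97·cos44.1° − 1·4.178 = 65.5; c'Δl = 64.33; W sinα = 67.5
Σc'Δl = 215.9 kN/m; ΣN' = 447.0 kN/m; ΣW sinα = 258.5 kN/m
Resisting = 215.9 + 447.0·tan23.7° = 215.9 + 196.2 = 412.1 kN/m
FS = 412.1 / 258.5 = 1.594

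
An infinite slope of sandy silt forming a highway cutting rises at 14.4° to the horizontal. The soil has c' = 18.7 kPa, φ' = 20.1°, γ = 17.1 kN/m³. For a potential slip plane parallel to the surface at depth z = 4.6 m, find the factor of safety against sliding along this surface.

For an infinite slope with a slip plane parallel to the surface (no pore pressure): FS = [c' + γz cos²β tanφ'] / [γz sinβ cosβ].
γz = 17.1·4.6 = 78.66 kN/m²
Numerator = 18.7 + 78.66·cos²14.4°·tan20.1° = 18.7 + 78.66·0.9382·0.3659 = 45.705 kPa
Denominator = 78.66·sin14.4°·cos14.4° = 78.66·0.2487·0.9686 = 18.947 kPa
FS = 45.705 / 18.947 = 2.412

FS = 2.41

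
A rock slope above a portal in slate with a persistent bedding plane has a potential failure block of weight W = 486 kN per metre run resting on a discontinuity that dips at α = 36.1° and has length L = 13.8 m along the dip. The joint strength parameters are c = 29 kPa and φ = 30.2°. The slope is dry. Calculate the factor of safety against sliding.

FS = 2.20

Resolving the block weight along and normal to the plane and applying the Mohr–Coulomb strength on the joint:
N' = W cosα = 486·cos36.1° = 392.7 kN/m
Driving force T = W sinα = 486·sin36.1° = 286.3 kN/m
Resisting force R = c·L + N'·tanφ = 29·13.8 + 392.7·tan30.2° = 400.2 + 228.5 = 628.7 kN/m
FS = R / T = 628.7 / 286.3 = 2.196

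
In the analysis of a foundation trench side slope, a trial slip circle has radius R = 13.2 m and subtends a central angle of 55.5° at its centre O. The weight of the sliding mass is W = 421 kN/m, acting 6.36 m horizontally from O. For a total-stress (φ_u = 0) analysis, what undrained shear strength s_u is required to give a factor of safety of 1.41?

s_u = 22.4 kPa

FS = s_u·L_a·R / (W·d), so s_u = FS·W·d / (L_a·R).
Arc length L_a = R·θ = 13.2·(55.5°·π/180) = 13.2·0.9687 = 12.79 m
s_u = 1.41·421·6.36 / (12.79·13.2) = 3775.4 / 168.78 = 22.37 kPa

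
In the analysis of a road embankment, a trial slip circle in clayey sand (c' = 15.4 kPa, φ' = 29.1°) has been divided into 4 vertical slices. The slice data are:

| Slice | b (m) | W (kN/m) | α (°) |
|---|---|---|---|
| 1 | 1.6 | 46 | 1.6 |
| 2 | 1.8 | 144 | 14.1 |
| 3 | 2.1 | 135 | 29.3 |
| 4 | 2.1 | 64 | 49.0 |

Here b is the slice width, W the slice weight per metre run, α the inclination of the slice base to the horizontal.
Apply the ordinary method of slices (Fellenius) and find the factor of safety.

Ordinary method of slices: FS = Σ[c'·Δl_i + (W_i cosα_i)·tanφ'] / Σ W_i sinα_i, with Δl_i = b_i / cosα_i.
Slice 1: Δl = 1.6/cos1.6° = 1.601 m; N'_1 = 46·cos1.6° = 46.0; c'Δl = 24.65; W sinα = 1.3
Slice 2: Δl = 1.8/cos14.1° = 1.856 m; N'_2 = 144·cos14.1° = 139.7; c'Δl = 28.58; W sinα = 35.1
Slice 3: Δl = 2.1/cos29.3° = 2.408 m; N'_3 = 135·cos29.3° = 117.7; c'Δl = 37.08; W sinα = 66.1
Slice 4: Δl = 2.1/cos49.0° = 3.201 m; N'_4 = 64·cos49.0° = 42.0; c'Δl = 49.29; W sinα = 48.3
Σc'Δl = 139.6 kN/m; ΣN' = 345.4 kN/m; ΣW sinα = 150.7 kN/m
Resisting = 139.6 + 345.4·tan29.1° = 139.6 + 192.2 = 331.8 kN/m
FS = 331.8 / 150.7 = 2.201

FS = 2.20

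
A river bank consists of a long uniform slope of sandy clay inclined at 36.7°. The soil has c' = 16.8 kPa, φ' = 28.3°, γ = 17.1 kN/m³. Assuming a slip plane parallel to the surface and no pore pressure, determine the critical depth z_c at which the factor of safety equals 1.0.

z_c = 7.39 m

Setting FS = 1.00 in FS = [c' + γz cos²β tanφ'] / [γz sinβ cosβ] and solving for z:
z = c' / [γ cosβ (FS·sinβ − cosβ·tanφ')]
  = 16.8 / [17.1·cos36.7°·(1.00·sin36.7° − cos36.7°·tan28.3°)]
  = 16.8 / [17.1·0.8018·(1.00·0.5976 − 0.8018·0.5384)]
  = 16.8 / 2.2747 = 7.385 m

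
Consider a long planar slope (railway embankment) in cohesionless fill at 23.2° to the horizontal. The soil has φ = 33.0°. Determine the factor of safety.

For a dry cohesionless infinite slope the factor of safety is FS = tanφ / tanβ.
FS = tan33.0° / tan23.2° = 0.6494 / 0.4286 = 1.515

FS = 1.52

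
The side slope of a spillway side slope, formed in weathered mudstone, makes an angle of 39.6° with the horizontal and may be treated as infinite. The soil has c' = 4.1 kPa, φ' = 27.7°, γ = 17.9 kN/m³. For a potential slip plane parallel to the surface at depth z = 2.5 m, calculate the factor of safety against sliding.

For an infinite slope with a slip plane parallel to the surface (no pore pressure): FS = [c' + γz cos²β tanφ'] / [γz sinβ cosβ].
γz = 17.9·2.5 = 44.75 kN/m²
Numerator = 4.1 + 44.75·cos²39.6°·tan27.7° = 4.1 + 44.75·0.5937·0.5250 = 18.048 kPa
Denominator = 44.75·sin39.6°·cos39.6° = 44.75·0.6374·0.7705 = 21.979 kPa
FS = 18.048 / 21.979 = 0.821

FS = 0.82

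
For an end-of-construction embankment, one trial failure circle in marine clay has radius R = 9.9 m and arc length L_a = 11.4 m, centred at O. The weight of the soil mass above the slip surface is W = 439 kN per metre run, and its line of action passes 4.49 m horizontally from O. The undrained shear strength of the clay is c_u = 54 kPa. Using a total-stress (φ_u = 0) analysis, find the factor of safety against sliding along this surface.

FS = 3.09

Taking moments about the centre O, the resisting moment is provided by the undrained shear strength acting along the arc:
M_R = c_u·L_a·R = 54·11.40·9.9 = 6094.4 kN·m/m
M_D = W·d = 439·4.49 = 1971.1 kN·m/m
FS = M_R / M_D = 6094.4 / 1971.1 = 3.092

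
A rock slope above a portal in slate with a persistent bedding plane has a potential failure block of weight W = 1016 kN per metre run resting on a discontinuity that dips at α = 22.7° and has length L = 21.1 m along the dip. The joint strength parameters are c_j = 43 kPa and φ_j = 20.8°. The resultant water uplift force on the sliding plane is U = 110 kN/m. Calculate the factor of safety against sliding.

Resolving the block weight along and normal to the plane and applying the Mohr–Coulomb strength on the joint:
N' = W cosα − U = 1016·cos22.7° − 110 = 827.3 kN/m
Driving force T = W sinα = 1016·sin22.7° = 392.1 kN/m
Resisting force R = c_j·L + N'·tanφ_j = 43·21.1 + 827.3·tan20.8° = 907.3 + 314.3 = 1221.6 kN/m
FS = R / T = 1221.6 / 392.1 = 3.116

FS = 3.12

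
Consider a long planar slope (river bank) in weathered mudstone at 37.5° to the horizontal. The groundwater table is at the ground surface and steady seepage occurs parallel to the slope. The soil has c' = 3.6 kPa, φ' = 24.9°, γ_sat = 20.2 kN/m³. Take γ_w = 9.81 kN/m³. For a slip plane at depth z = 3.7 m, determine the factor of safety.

With seepage parallel to the slope and the water table at the surface, the effective normal stress on the slip plane uses the buoyant unit weight γ' = γ_sat − γ_w while the driving shear stress uses γ_sat:
FS = [c' + γ' z cos²β tanφ'] / [γ_sat z sinβ cosβ]
γ' = 20.2 − 9.81 = 10.39 kN/m³
Numerator = 3.6 + 10.39·3.7·cos²37.5°·tan24.9° = 3.6 + 10.39·3.7·0.6294·0.4642 = 14.832 kPa
Denominator = 20.2·3.7·sin37.5°·cos37.5° = 20.2·3.7·0.6088·0.7934 = 36.097 kPa
FS = 14.832 / 36.097 = 0.411

FS = 0.41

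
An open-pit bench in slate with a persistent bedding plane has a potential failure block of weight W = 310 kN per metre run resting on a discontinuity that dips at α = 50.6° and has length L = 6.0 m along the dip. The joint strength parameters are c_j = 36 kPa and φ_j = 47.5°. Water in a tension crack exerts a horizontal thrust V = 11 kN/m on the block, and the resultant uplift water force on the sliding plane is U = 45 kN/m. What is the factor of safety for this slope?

Resolving the block weight along and normal to the plane and applying the Mohr–Coulomb strength on the joint:
N' = W cosα − U − V sinα = 310·cos50.6° − 45 − 11·sin50.6° = 143.3 kN/m
Driving force T = W sinα + V cosα = 310·sin50.6° + 11·cos50.6° = 246.5 kN/m
Resisting force R = c_j·L + N'·tanφ_j = 36·6.0 + 143.3·tan47.5° = 216.0 + 156.3 = 372.3 kN/m
FS = R / T = 372.3 / 246.5 = 1.510

FS = 1.51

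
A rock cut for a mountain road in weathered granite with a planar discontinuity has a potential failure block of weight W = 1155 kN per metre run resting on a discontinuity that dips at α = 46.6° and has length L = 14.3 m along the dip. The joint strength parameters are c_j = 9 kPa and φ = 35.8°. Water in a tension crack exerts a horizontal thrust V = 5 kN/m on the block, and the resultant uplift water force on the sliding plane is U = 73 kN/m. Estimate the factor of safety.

Resolving the block weight along and normal to the plane and applying the Mohr–Coulomb strength on the joint:
N' = W cosα − U − V sinα = 1155·cos46.6° − 73 − 5·sin46.6° = 717.0 kN/m
Driving force T = W sinα + V cosα = 1155·sin46.6° + 5·cos46.6° = 842.6 kN/m
Resisting force R = c_j·L + N'·tanφ = 9·14.3 + 717.0·tan35.8° = 128.7 + 517.1 = 645.8 kN/m
FS = R / T = 645.8 / 842.6 = 0.766

FS = 0.77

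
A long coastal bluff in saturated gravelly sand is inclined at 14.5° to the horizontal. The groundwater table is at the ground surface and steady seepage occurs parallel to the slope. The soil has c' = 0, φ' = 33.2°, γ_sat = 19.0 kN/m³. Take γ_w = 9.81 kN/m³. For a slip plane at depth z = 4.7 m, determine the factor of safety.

FS = 1.22

With seepage parallel to the slope and the water table at the surface, the effective normal stress on the slip plane uses the buoyant unit weight γ' = γ_sat − γ_w while the driving shear stress uses γ_sat:
FS = [c' + γ' z cos²β tanφ'] / [γ_sat z sinβ cosβ]
(For c' = 0 this reduces to FS = (γ'/γ_sat)·tanφ'/tanβ.)
γ' = 19.0 − 9.81 = 9.19 kN/m³
Numerator = 0.0 + 9.19·4.7·cos²14.5°·tan33.2° = 0.0 + 9.19·4.7·0.9373·0.6544 = 26.493 kPa
Denominator = 19.0·4.7·sin14.5°·cos14.5° = 19.0·4.7·0.2504·0.9681 = 21.647 kPa
FS = 26.493 / 21.647 = 1.224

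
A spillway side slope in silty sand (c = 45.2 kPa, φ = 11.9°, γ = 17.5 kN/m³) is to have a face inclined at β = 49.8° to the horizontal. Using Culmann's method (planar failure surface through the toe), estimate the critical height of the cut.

Culmann's analysis gives the critical failure plane at α_cr = (β + φ)/2 = (49.8 + 11.9)/2 = 30.8°, and the critical height
H_c = (4c/γ) · sinβ cosφ / [1 − cos(β − φ)]
    = (4·45.2/17.5) · sin49.8°·cos11.9° / [1 − cos(37.9°)]
    = 10.331 · 0.7638·0.9785 / [1 − 0.7891]
    = 10.331 · 0.7474 / 0.2109
    = 36.61 m

H_c = 36.61 m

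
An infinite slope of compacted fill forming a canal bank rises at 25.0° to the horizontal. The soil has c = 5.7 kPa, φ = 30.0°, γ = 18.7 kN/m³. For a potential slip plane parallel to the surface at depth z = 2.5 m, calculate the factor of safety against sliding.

FS = 1.56

For an infinite slope with a slip plane parallel to the surface (no pore pressure): FS = [c + γz cos²β tanφ] / [γz sinβ cosβ].
γz = 18.7·2.5 = 46.75 kN/m²
Numerator = 5.7 + 46.75·cos²25.0°·tan30.0° = 5.7 + 46.75·0.8214·0.5774 = 27.870 kPa
Denominator = 46.75·sin25.0°·cos25.0° = 46.75·0.4226·0.9063 = 17.906 kPa
FS = 27.870 / 17.906 = 1.556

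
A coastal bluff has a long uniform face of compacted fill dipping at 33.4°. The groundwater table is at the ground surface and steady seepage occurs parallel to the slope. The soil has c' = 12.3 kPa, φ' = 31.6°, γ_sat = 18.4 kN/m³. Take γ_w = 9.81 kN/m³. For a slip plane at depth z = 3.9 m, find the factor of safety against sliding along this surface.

With seepage parallel to the slope and the water table at the surface, the effective normal stress on the slip plane uses the buoyant unit weight γ' = γ_sat − γ_w while the driving shear stress uses γ_sat:
FS = [c' + γ' z cos²β tanφ'] / [γ_sat z sinβ cosβ]
γ' = 18.4 − 9.81 = 8.59 kN/m³
Numerator = 12.3 + 8.59·3.9·cos²33.4°·tan31.6° = 12.3 + 8.59·3.9·0.6970·0.6152 = 26.665 kPa
Denominator = 18.4·3.9·sin33.4°·cos33.4° = 18.4·3.9·0.5505·0.8348 = 32.979 kPa
FS = 26.665 / 32.979 = 0.809

FS = 0.81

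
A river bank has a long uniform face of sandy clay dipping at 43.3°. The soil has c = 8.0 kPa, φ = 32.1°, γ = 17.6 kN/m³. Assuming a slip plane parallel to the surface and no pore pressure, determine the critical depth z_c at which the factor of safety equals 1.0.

z_c = 2.72 m

Setting FS = 1.00 in FS = [c + γz cos²β tanφ] / [γz sinβ cosβ] and solving for z:
z = c / [γ cosβ (FS·sinβ − cosβ·tanφ)]
  = 8.0 / [17.6·cos43.3°·(1.00·sin43.3° − cos43.3°·tan32.1°)]
  = 8.0 / [17.6·0.7278·(1.00·0.6858 − 0.7278·0.6273)]
  = 8.0 / 2.9369 = 2.724 m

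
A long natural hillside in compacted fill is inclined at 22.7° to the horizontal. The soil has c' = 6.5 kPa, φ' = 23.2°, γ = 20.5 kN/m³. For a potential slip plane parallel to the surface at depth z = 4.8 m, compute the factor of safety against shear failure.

For an infinite slope with a slip plane parallel to the surface (no pore pressure): FS = [c' + γz cos²β tanφ'] / [γz sinβ cosβ].
γz = 20.5·4.8 = 98.40 kN/m²
Numerator = 6.5 + 98.40·cos²22.7°·tan23.2° = 6.5 + 98.40·0.8511·0.4286 = 42.394 kPa
Denominator = 98.40·sin22.7°·cos22.7° = 98.40·0.3859·0.9225 = 35.032 kPa
FS = 42.394 / 35.032 = 1.210

FS = 1.21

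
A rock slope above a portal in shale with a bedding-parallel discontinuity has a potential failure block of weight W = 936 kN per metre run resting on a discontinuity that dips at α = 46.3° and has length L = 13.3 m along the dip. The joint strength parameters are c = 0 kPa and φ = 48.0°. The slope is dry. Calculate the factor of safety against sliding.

FS = 1.06

Resolving the block weight along and normal to the plane and applying the Mohr–Coulomb strength on the joint:
N' = W cosα = 936·cos46.3° = 646.7 kN/m
Driving force T = W sinα = 936·sin46.3° = 676.7 kN/m
Resisting force R = c·L + N'·tanφ = 0·13.3 + 646.7·tan48.0° = 0.0 + 718.2 = 718.2 kN/m
FS = R / T = 718.2 / 676.7 = 1.061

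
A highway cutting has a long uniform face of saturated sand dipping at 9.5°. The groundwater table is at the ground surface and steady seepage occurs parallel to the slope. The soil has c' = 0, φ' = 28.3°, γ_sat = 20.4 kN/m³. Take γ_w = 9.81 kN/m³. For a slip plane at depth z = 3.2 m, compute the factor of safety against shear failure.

FS = 1.67

With seepage parallel to the slope and the water table at the surface, the effective normal stress on the slip plane uses the buoyant unit weight γ' = γ_sat − γ_w while the driving shear stress uses γ_sat:
FS = [c' + γ' z cos²β tanφ'] / [γ_sat z sinβ cosβ]
(For c' = 0 this reduces to FS = (γ'/γ_sat)·tanφ'/tanβ.)
γ' = 20.4 − 9.81 = 10.59 kN/m³
Numerator = 0.0 + 10.59·3.2·cos²9.5°·tan28.3° = 0.0 + 10.59·3.2·0.9728·0.5384 = 17.750 kPa
Denominator = 20.4·3.2·sin9.5°·cos9.5° = 20.4·3.2·0.1650·0.9863 = 10.627 kPa
FS = 17.750 / 10.627 = 1.670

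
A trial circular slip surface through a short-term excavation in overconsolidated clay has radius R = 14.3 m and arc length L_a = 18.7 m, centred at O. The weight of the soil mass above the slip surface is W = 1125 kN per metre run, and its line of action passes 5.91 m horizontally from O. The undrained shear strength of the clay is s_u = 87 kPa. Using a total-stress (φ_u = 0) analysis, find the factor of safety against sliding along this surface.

Taking moments about the centre O, the resisting moment is provided by the undrained shear strength acting along the arc:
M_R = s_u·L_a·R = 87·18.70·14.3 = 23264.7 kN·m/m
M_D = W·d = 1125·5.91 = 6648.8 kN·m/m
FS = M_R / M_D = 23264.7 / 6648.8 = 3.499

FS = 3.50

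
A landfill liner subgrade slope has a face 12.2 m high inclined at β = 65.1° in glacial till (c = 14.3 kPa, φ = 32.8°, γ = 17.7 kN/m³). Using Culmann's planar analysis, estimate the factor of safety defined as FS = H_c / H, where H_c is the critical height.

FS = 1.31

H_c = (4c/γ) · sinβ cosφ / [1 − cos(β − φ)]
    = (4·14.3/17.7) · sin65.1°·cos32.8° / [1 − cos32.3°]
    = 3.232 · 0.7624 / 0.1547 = 15.92 m
FS = H_c / H = 15.92 / 12.2 = 1.305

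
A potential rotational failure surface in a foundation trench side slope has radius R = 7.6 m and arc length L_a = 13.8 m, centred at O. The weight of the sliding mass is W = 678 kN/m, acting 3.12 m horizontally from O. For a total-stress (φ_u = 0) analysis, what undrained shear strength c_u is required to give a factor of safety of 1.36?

c_u = 27.4 kPa

FS = c_u·L_a·R / (W·d), so c_u = FS·W·d / (L_a·R).
c_u = 1.36·678·3.12 / (13.80·7.6) = 2876.9 / 104.88 = 27.43 kPa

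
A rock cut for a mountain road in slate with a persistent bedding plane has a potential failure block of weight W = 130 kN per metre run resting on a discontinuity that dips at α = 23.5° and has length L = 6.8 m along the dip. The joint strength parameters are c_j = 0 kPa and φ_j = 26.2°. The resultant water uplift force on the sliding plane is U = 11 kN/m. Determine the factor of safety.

Resolving the block weight along and normal to the plane and applying the Mohr–Coulomb strength on the joint:
N' = W cosα − U = 130·cos23.5° − 11 = 108.2 kN/m
Driving force T = W sinα = 130·sin23.5° = 51.8 kN/m
Resisting force R = c_j·L + N'·tanφ_j = 0·6.8 + 108.2·tan26.2° = 0.0 + 53.2 = 53.2 kN/m
FS = R / T = 53.2 / 51.8 = 1.027

FS = 1.03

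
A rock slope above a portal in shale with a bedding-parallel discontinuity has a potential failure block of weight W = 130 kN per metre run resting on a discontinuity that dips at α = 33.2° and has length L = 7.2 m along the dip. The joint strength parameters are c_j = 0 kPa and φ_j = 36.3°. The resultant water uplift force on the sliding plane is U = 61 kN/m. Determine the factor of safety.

Resolving the block weight along and normal to the plane and applying the Mohr–Coulomb strength on the joint:
N' = W cosα − U = 130·cos33.2° − 61 = 47.8 kN/m
Driving force T = W sinα = 130·sin33.2° = 71.2 kN/m
Resisting force R = c_j·L + N'·tanφ_j = 0·7.2 + 47.8·tan36.3° = 0.0 + 35.1 = 35.1 kN/m
FS = R / T = 35.1 / 71.2 = 0.493

FS = 0.49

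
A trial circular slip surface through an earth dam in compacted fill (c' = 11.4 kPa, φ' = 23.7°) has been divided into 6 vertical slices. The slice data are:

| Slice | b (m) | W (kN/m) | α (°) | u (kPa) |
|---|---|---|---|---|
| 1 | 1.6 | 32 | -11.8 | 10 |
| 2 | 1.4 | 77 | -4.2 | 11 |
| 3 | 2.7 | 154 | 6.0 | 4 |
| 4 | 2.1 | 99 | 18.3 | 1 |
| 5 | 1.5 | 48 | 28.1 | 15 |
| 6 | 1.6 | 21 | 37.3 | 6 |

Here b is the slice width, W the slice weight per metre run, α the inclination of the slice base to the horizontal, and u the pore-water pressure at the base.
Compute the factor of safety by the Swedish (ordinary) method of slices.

FS = 3.96

Ordinary method of slices: FS = Σ[c'·Δl_i + (W_i cosα_i − u_i·Δl_i)·tanφ'] / Σ W_i sinα_i, with Δl_i = b_i / cosα_i.
Slice 1: Δl = 1.6/cos(-11.8°) = 1.635 m; N'_1 = 32·cos(-11.8°) − 10·1.635 = 15.0; c'Δl = 18.63; W sinα = -6.5
Slice 2: Δl = 1.4/cos(-4.2°) = 1.404 m; N'_2 = 77·cos(-4.2°) − 11·1.404 = 61.4; c'Δl = 16.00; W sinα = -5.6
Slice 3: Δl = 2.7/cos6.0° = 2.715 m; N'_3 = 154·cos6.0° − 4·2.715 = 142.3; c'Δl = 30.95; W sinα = 16.1
Slice 4: Δl = 2.1/cos18.3° = 2.212 m; N'_4 = 99·cos18.3° − 1·2.212 = 91.8; c'Δl = 25.22; W sinα = 31.1
Slice 5: Δl = 1.5/cos28.1° = 1.700 m; N'_5 = 48·cos28.1° − 15·1.700 = 16.8; c'Δl = 19.38; W sinα = 22.6
Slice 6: Δl = 1.6/cos37.3° = 2.011 m; N'_6 = 21·cos37.3° − 6·2.011 = 4.6; c'Δl = 22.93; W sinα = 12.7
Σc'Δl = 133.1 kN/m; ΣN' = 331.9 kN/m; ΣW sinα = 70.3 kN/m
Resisting = 133.1 + 331.9·tan23.7° = 133.1 + 145.7 = 278.8 kN/m
FS = 278.8 / 70.3 = 3.964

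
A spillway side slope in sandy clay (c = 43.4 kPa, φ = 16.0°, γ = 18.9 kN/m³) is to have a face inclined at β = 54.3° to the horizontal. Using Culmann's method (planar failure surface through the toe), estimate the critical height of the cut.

H_c = 33.32 m

Culmann's analysis gives the critical failure plane at α_cr = (β + φ)/2 = (54.3 + 16.0)/2 = 35.1°, and the critical height
H_c = (4c/γ) · sinβ cosφ / [1 − cos(β − φ)]
    = (4·43.4/18.9) · sin54.3°·cos16.0° / [1 − cos(38.3°)]
    = 9.185 · 0.8121·0.9613 / [1 − 0.7848]
    = 9.185 · 0.7806 / 0.2152
    = 33.32 m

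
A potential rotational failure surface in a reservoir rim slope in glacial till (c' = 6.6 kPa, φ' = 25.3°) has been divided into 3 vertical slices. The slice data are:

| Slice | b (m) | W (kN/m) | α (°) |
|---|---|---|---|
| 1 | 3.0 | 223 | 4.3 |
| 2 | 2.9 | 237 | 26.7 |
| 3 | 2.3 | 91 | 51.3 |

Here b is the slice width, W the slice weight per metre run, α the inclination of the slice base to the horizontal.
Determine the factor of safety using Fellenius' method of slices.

Ordinary method of slices: FS = Σ[c'·Δl_i + (W_i cosα_i)·tanφ'] / Σ W_i sinα_i, with Δl_i = b_i / cosα_i.
Slice 1: Δl = 3.0/cos4.3° = 3.008 m; N'_1 = 223·cos4.3° = 222.4; c'Δl = 19.86; W sinα = 16.7
Slice 2: Δl = 2.9/cos26.7° = 3.246 m; N'_2 = 237·cos26.7° = 211.7; c'Δl = 21.42; W sinα = 106.5
Slice 3: Δl = 2.3/cos51.3° = 3.679 m; N'_3 = 91·cos51.3° = 56.9; c'Δl = 24.28; W sinα = 71.0
Σc'Δl = 65.6 kN/m; ΣN' = 491.0 kN/m; ΣW sinα = 194.2 kN/m
Resisting = 65.6 + 491.0·tan25.3° = 65.6 + 232.1 = 297.7 kN/m
FS = 297.7 / 194.2 = 1.532

FS = 1.53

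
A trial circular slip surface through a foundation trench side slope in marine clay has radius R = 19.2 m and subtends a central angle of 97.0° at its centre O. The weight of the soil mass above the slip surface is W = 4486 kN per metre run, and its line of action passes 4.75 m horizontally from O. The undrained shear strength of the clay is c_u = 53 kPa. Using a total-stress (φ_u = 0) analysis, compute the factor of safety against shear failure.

Taking moments about the centre O, the resisting moment is provided by the undrained shear strength acting along the arc:
Arc length L_a = R·θ = 19.2·(97.0°·π/180) = 19.2·1.6930 = 32.51 m
M_R = c_u·L_a·R = 53·32.51·19.2 = 33077.1 kN·m/m
M_D = W·d = 4486·4.75 = 21308.5 kN·m/m
FS = M_R / M_D = 33077.1 / 21308.5 = 1.552

FS = 1.55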